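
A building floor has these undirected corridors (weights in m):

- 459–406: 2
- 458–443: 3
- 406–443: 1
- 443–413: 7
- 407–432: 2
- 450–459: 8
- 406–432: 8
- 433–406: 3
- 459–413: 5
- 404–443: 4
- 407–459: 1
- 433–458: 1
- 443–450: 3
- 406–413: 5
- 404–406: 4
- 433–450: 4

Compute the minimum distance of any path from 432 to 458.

Settle nodes by increasing distance from 432:
432: 0
407: 2  (via 432)
459: 3  (via 407)
406: 5  (via 459)
443: 6  (via 406)
433: 8  (via 406)
413: 8  (via 459)
404: 9  (via 406)
450: 9  (via 443)
458: 9  (via 443)
Shortest route: 432–407–459–406–443–458 = 9 m.

9 m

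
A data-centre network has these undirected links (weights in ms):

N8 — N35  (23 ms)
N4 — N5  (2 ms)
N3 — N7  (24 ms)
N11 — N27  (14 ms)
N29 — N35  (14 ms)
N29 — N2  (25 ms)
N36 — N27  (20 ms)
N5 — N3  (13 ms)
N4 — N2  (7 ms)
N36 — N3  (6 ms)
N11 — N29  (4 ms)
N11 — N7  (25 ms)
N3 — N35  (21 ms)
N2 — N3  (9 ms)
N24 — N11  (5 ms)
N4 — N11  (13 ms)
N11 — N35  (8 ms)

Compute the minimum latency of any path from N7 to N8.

Enumerating some paths:
N7–N11–N35–N8: 25+8+23 = 56
N7–N3–N35–N8: 24+21+23 = 68
N7–N11–N29–N35–N8: 25+4+14+23 = 66
The minimum is 56 ms via N7–N11–N35–N8.

56 ms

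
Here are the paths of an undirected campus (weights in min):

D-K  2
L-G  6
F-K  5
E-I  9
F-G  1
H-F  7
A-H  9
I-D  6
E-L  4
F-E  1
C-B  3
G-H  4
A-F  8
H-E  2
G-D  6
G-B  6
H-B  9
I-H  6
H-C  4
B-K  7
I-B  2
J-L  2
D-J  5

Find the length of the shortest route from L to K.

9 min

Running Dijkstra from L:
L: 0
J: 2  (via L)
E: 4  (via L)
F: 5  (via E)
G: 6  (via L)
H: 6  (via E)
D: 7  (via J)
K: 9  (via D)
Shortest route: L–J–D–K = 9 min.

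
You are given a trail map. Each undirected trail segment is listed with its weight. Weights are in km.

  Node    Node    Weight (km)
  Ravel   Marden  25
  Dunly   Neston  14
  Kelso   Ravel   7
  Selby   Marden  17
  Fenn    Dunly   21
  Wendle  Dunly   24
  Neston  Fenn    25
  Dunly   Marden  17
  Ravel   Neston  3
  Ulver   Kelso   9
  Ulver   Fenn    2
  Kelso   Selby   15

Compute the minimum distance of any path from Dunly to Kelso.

24 km

Shortest distances from Dunly:
Dunly: 0
Neston: 14  (via Dunly)
Ravel: 17  (via Neston)
Marden: 17  (via Dunly)
Fenn: 21  (via Dunly)
Ulver: 23  (via Fenn)
Kelso: 24  (via Ravel)
Shortest route: Dunly–Neston–Ravel–Kelso = 24 km.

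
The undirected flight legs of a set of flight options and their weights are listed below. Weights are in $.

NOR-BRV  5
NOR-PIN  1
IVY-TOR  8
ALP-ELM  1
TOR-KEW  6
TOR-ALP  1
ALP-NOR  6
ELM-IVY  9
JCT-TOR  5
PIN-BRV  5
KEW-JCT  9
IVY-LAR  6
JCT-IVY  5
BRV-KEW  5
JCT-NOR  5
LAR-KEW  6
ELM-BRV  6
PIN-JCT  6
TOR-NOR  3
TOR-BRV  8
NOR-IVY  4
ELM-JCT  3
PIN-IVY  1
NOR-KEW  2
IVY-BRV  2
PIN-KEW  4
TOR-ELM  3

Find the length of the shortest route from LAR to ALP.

Running Dijkstra from LAR:
LAR: 0
KEW: 6  (via LAR)
IVY: 6  (via LAR)
PIN: 7  (via IVY)
BRV: 8  (via IVY)
NOR: 8  (via KEW)
JCT: 11  (via IVY)
TOR: 11  (via NOR)
ALP: 12  (via TOR)
Shortest route: LAR → KEW → NOR → TOR → ALP = $12.

$12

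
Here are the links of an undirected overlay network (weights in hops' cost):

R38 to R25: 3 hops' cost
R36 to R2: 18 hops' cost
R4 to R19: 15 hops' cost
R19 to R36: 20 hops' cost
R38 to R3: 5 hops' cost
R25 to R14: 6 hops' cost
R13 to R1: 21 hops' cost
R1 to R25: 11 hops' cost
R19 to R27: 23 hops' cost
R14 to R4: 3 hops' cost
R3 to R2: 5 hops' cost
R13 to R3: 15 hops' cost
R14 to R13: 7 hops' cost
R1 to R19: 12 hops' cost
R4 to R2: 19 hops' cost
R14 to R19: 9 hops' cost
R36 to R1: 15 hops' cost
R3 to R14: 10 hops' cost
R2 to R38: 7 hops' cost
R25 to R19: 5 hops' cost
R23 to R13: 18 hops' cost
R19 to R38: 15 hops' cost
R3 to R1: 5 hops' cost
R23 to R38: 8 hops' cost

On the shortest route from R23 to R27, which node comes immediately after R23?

R38

Compare a few routes:
R23 → R38 → R19 → R27: 8+15+23 = 46
R23 → R38 → R25 → R19 → R27: 8+3+5+23 = 39
The minimum is 39 hops' cost via R23 → R38 → R25 → R19 → R27.
So from R23 the first move is to R38.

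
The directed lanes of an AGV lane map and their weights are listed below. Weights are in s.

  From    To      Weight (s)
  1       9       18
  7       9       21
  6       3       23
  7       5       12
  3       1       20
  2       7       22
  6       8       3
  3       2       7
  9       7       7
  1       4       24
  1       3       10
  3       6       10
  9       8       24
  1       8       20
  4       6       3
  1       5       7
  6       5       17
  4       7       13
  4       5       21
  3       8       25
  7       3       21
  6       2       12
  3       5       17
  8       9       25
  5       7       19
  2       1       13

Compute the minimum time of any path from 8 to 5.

44 s

Enumerating some paths:
8 → 9 → 7 → 3 → 5: 25+7+21+17 = 70
8 → 9 → 7 → 3 → 2 → 1 → 5: 25+7+21+7+13+7 = 80
8 → 9 → 7 → 3 → 6 → 5: 25+7+21+10+17 = 80
8 → 9 → 7 → 5: 25+7+12 = 44
Cheapest is 8 → 9 → 7 → 5 at 44 s.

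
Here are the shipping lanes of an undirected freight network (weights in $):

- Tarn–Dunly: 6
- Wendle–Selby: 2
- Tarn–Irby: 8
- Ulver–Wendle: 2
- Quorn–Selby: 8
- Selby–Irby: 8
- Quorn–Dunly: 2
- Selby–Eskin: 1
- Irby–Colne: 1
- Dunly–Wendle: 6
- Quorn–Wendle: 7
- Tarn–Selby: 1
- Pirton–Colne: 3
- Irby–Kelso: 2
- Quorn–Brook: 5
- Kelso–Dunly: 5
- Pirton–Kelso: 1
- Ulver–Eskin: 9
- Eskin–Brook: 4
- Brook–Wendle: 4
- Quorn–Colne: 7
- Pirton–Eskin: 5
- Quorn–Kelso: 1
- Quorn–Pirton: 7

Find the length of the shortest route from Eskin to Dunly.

$8

Enumerating some paths:
Eskin–Selby–Tarn–Dunly: 1+1+6 = 8
Eskin–Selby–Wendle–Dunly: 1+2+6 = 9
Cheapest is Eskin–Selby–Tarn–Dunly at $8.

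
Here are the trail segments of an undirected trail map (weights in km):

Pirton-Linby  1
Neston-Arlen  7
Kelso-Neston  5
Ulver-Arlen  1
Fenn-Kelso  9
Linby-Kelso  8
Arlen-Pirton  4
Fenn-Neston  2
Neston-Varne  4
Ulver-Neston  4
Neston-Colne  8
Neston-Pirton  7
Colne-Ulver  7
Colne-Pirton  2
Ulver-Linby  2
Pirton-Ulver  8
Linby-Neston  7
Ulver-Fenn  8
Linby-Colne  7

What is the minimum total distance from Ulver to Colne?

5 km

Enumerating some paths:
Ulver - Arlen - Pirton - Colne: 1+4+2 = 7
Ulver - Linby - Pirton - Colne: 2+1+2 = 5
Cheapest is Ulver - Linby - Pirton - Colne at 5 km.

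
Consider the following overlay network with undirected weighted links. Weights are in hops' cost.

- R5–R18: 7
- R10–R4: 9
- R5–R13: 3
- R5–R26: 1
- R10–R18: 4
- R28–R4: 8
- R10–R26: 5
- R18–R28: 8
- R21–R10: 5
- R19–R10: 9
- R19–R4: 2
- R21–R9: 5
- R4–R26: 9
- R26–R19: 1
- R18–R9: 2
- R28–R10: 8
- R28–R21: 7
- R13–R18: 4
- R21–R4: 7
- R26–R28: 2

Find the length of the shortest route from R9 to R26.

10 hops' cost

Compare a few routes:
R9–R18–R10–R26: 2+4+5 = 11
R9–R21–R28–R26: 5+7+2 = 14
R9–R18–R28–R26: 2+8+2 = 12
R9–R18–R5–R26: 2+7+1 = 10
Cheapest is R9–R18–R5–R26 at 10 hops' cost.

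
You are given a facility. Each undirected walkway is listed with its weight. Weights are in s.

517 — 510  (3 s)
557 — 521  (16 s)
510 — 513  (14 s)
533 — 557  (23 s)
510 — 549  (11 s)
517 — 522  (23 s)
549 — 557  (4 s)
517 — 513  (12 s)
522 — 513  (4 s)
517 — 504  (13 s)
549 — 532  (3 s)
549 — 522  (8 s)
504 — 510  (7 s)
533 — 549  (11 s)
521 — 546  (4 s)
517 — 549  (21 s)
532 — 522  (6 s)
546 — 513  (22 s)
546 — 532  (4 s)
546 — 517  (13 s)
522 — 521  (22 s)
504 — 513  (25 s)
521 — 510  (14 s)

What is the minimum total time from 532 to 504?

21 s

Enumerating some paths:
532–549–510–504: 3+11+7 = 21
532–546–517–510–504: 4+13+3+7 = 27
The minimum is 21 s via 532–549–510–504.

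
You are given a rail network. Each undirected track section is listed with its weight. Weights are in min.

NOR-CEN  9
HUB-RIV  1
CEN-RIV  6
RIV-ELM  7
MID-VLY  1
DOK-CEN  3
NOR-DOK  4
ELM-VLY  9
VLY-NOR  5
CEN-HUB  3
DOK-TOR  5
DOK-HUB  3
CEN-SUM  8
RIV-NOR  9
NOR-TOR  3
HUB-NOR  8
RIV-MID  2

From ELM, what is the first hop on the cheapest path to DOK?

Enumerating some paths:
ELM - RIV - HUB - DOK: 7+1+3 = 11
ELM - RIV - HUB - CEN - DOK: 7+1+3+3 = 14
The minimum is 11 min via ELM - RIV - HUB - DOK.
So from ELM the first move is to RIV.

RIV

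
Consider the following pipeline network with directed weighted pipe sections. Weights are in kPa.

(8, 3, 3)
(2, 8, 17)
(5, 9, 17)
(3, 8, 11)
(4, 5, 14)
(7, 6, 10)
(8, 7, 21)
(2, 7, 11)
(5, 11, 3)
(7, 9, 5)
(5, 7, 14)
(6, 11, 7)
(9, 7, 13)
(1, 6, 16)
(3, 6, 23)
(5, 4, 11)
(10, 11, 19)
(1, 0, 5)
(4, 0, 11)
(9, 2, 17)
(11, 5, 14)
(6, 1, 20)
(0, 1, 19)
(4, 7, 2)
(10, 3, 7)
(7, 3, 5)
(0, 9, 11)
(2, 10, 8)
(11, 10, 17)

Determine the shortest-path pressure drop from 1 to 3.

Candidate routes:
1 - 6 - 11 - 10 - 3: 16+7+17+7 = 47
1 - 0 - 9 - 7 - 3: 5+11+13+5 = 34
1 - 0 - 9 - 2 - 10 - 3: 5+11+17+8+7 = 48
Cheapest is 1 - 0 - 9 - 7 - 3 at 34 kPa.

34 kPa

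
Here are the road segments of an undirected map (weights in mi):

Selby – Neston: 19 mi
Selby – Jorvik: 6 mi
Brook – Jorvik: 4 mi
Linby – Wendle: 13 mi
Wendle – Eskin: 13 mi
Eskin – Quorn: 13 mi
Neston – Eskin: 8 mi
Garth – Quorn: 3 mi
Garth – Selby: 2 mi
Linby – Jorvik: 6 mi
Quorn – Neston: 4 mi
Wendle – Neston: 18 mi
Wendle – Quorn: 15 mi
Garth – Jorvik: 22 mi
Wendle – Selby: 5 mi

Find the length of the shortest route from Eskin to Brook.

Compare a few routes:
Eskin → Wendle → Selby → Jorvik → Brook: 13+5+6+4 = 28
Eskin → Quorn → Garth → Selby → Jorvik → Brook: 13+3+2+6+4 = 28
Eskin → Neston → Quorn → Garth → Selby → Jorvik → Brook: 8+4+3+2+6+4 = 27
Cheapest is Eskin → Neston → Quorn → Garth → Selby → Jorvik → Brook at 27 mi.

27 mi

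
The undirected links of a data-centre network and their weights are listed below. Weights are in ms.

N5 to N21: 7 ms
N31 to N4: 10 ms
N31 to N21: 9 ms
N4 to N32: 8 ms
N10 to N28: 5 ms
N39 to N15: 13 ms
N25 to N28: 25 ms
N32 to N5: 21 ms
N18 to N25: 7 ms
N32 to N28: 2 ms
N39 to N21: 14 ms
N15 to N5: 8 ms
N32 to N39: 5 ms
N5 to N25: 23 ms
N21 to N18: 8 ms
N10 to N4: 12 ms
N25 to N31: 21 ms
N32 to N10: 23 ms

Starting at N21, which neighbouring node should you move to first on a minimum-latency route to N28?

N39

Compare a few routes:
N21–N31–N4–N32–N28: 9+10+8+2 = 29
N21–N5–N32–N28: 7+21+2 = 30
N21–N39–N32–N28: 14+5+2 = 21
The minimum is 21 ms via N21–N39–N32–N28.
So from N21 the first move is to N39.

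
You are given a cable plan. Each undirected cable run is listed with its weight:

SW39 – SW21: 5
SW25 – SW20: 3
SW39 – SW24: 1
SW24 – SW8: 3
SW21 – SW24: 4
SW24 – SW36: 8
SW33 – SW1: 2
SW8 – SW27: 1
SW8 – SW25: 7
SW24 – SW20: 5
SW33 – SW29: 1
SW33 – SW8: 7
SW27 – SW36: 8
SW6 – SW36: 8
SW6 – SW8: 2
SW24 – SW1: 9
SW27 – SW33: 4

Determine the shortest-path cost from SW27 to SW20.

9

Enumerating some paths:
SW27–SW8–SW24–SW20: 1+3+5 = 9
SW27–SW33–SW8–SW24–SW20: 4+7+3+5 = 19
SW27–SW33–SW1–SW24–SW20: 4+2+9+5 = 20
SW27–SW8–SW25–SW20: 1+7+3 = 11
The minimum is 9 via SW27–SW8–SW24–SW20.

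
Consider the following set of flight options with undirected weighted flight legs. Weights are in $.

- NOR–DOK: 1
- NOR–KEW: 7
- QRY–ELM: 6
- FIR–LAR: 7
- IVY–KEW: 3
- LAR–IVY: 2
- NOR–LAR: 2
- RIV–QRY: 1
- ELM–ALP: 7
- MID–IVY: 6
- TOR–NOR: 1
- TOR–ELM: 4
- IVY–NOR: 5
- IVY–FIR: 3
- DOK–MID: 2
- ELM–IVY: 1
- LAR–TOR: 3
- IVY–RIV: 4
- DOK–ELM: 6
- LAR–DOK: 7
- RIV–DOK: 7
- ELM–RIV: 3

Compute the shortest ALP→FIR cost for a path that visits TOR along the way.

Best ALP to TOR: ALP–ELM–TOR costing 11
Best TOR to FIR: TOR–LAR–IVY–FIR costing 8
Total via TOR: 11 + 8 = $19.

$19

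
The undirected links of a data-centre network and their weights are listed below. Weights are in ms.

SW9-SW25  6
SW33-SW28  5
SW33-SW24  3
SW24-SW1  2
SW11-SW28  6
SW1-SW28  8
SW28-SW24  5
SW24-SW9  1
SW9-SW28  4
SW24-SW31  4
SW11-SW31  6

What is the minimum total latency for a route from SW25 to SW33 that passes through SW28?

Shortest SW25→SW28: SW25 → SW9 → SW28 = 10
Shortest SW28→SW33: SW28 → SW33 = 5
Total via SW28: 10 + 5 = 15 ms.

15 ms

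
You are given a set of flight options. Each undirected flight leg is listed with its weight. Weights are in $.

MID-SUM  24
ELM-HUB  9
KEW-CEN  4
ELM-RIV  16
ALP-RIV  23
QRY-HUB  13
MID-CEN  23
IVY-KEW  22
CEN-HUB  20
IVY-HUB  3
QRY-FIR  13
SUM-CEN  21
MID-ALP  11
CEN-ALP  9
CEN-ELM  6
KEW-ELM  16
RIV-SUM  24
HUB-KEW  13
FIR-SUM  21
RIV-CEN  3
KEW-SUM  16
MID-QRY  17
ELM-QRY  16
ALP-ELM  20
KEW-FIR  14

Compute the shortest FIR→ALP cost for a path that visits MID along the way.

$41

Best FIR to MID: FIR–QRY–MID costing 30
Best MID to ALP: MID–ALP costing 11
Total via MID: 30 + 11 = $41.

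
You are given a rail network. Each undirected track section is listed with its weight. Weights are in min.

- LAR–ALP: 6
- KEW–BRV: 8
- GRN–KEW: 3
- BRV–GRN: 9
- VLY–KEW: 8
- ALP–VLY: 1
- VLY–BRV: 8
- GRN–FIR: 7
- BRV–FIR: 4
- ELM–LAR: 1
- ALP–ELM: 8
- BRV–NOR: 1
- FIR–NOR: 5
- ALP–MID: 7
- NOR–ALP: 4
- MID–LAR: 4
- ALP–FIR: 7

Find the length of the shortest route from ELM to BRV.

Shortest distances from ELM:
ELM: 0
LAR: 1  (via ELM)
MID: 5  (via LAR)
ALP: 7  (via LAR)
VLY: 8  (via ALP)
NOR: 11  (via ALP)
BRV: 12  (via NOR)
Shortest route: ELM → LAR → ALP → NOR → BRV = 12 min.

12 min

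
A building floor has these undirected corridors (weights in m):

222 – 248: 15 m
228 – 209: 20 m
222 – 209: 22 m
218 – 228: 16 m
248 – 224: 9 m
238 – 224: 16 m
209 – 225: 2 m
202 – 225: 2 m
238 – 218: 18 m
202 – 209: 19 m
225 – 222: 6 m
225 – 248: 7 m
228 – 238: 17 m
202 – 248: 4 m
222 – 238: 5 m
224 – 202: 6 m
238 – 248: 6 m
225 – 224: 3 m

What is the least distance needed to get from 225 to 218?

29 m

Candidate routes:
225 → 248 → 238 → 218: 7+6+18 = 31
225 → 202 → 248 → 238 → 218: 2+4+6+18 = 30
225 → 222 → 238 → 218: 6+5+18 = 29
Cheapest is 225 → 222 → 238 → 218 at 29 m.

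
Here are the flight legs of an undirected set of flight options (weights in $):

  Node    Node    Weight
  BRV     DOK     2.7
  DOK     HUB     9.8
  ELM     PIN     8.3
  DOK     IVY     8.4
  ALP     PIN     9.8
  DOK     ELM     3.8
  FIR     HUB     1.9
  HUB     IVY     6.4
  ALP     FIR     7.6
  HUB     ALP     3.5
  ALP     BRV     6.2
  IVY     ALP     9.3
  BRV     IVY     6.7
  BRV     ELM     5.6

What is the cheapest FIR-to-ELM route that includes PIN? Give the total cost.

$23.5

Shortest FIR→PIN: FIR–HUB–ALP–PIN = 15.2
Shortest PIN→ELM: PIN–ELM = 8.3
Total via PIN: 15.2 + 8.3 = $23.5.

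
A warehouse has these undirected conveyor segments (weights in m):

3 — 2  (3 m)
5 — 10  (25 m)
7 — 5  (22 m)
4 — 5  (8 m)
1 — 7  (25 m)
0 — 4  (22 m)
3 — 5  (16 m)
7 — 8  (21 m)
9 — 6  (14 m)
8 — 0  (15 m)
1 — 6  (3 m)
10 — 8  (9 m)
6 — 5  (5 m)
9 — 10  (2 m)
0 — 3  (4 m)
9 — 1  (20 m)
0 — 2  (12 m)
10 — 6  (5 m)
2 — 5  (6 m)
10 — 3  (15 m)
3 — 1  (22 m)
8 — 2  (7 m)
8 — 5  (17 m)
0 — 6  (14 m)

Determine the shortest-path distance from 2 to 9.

18 m

Enumerating some paths:
2–3–10–9: 3+15+2 = 20
2–8–10–9: 7+9+2 = 18
Cheapest is 2–8–10–9 at 18 m.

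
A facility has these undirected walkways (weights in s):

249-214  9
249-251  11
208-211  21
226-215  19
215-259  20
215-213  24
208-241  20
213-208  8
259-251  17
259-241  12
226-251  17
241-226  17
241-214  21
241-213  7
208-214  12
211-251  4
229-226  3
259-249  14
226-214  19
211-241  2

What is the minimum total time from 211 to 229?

22 s

Enumerating some paths:
211 → 241 → 226 → 229: 2+17+3 = 22
211 → 251 → 226 → 229: 4+17+3 = 24
211 → 241 → 214 → 226 → 229: 2+21+19+3 = 45
The minimum is 22 s via 211 → 241 → 226 → 229.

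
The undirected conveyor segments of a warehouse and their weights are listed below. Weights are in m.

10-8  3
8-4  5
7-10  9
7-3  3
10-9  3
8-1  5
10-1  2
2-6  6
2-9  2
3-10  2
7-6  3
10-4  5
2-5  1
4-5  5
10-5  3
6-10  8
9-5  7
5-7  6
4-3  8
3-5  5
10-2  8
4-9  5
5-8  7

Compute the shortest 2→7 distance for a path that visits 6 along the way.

Best 2 to 6: 2–6 costing 6
Best 6 to 7: 6–7 costing 3
Total via 6: 6 + 3 = 9 m.

9 m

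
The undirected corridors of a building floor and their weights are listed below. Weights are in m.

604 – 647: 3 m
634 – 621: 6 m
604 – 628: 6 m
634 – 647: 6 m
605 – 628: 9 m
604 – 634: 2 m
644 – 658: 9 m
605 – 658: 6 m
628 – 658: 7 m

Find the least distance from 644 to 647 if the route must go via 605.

33 m

Shortest 644→605: 644–658–605 = 15
Best 605 to 647: 605–628–604–647 costing 18
Total via 605: 15 + 18 = 33 m.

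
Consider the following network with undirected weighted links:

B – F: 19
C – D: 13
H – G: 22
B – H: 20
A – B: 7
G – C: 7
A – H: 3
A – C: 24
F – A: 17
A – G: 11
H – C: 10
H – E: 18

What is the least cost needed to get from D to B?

Settle nodes by increasing distance from D:
D: 0
C: 13  (via D)
G: 20  (via C)
H: 23  (via C)
A: 26  (via H)
B: 33  (via A)
Shortest route: D → C → H → A → B = 33.

33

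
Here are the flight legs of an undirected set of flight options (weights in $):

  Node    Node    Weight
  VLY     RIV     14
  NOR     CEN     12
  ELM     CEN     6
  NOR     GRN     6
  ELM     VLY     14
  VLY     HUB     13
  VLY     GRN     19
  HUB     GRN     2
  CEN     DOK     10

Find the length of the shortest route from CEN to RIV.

$34

Enumerating some paths:
CEN–NOR–GRN–HUB–VLY–RIV: 12+6+2+13+14 = 47
CEN–ELM–VLY–RIV: 6+14+14 = 34
Cheapest is CEN–ELM–VLY–RIV at $34.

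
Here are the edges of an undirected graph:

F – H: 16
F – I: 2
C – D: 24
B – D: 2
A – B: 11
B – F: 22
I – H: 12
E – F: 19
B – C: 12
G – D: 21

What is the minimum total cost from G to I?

Shortest distances from G:
G: 0
D: 21  (via G)
B: 23  (via D)
A: 34  (via B)
C: 35  (via B)
F: 45  (via B)
I: 47  (via F)
Shortest route: G–D–B–F–I = 47.

47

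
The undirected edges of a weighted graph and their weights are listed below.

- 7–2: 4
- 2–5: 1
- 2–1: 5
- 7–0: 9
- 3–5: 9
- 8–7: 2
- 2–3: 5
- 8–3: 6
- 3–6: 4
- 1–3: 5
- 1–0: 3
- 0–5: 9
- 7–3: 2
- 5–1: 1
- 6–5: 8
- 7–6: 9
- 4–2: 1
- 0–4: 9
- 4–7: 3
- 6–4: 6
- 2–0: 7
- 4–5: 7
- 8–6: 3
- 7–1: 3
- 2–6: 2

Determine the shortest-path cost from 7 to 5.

Enumerating some paths:
7–4–2–5: 3+1+1 = 5
7–8–6–2–5: 2+3+2+1 = 8
7–2–5: 4+1 = 5
7–1–5: 3+1 = 4
Cheapest is 7–1–5 at 4.

4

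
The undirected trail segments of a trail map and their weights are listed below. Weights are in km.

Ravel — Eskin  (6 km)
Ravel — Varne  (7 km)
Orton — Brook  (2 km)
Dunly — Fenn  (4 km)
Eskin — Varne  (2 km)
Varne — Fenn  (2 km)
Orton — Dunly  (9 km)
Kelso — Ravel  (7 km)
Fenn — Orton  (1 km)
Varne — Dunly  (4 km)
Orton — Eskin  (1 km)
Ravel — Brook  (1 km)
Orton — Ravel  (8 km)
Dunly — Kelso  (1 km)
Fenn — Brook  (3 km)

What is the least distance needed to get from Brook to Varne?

Candidate routes:
Brook → Fenn → Orton → Eskin → Varne: 3+1+1+2 = 7
Brook → Ravel → Varne: 1+7 = 8
Brook → Orton → Eskin → Varne: 2+1+2 = 5
The minimum is 5 km via Brook → Orton → Eskin → Varne.

5 km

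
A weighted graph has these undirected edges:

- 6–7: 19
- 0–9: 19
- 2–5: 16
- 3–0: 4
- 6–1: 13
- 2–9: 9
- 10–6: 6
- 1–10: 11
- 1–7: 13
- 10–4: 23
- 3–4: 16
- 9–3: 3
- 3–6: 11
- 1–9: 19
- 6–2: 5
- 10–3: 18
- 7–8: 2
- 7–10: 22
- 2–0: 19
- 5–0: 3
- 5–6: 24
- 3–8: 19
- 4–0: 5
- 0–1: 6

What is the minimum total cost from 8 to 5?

24

Running Dijkstra from 8:
8: 0
7: 2  (via 8)
1: 15  (via 7)
3: 19  (via 8)
0: 21  (via 1)
6: 21  (via 7)
9: 22  (via 3)
5: 24  (via 0)
Shortest route: 8 → 7 → 1 → 0 → 5 = 24.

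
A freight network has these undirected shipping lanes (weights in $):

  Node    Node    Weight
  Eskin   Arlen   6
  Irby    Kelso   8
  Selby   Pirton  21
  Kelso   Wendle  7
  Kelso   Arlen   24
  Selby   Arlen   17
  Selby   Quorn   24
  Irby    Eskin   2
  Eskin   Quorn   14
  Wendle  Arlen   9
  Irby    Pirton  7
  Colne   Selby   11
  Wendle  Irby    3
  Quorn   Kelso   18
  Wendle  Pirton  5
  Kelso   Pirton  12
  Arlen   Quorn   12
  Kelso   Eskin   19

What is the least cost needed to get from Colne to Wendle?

$37

Candidate routes:
Colne → Selby → Pirton → Irby → Wendle: 11+21+7+3 = 42
Colne → Selby → Arlen → Eskin → Irby → Pirton → Wendle: 11+17+6+2+7+5 = 48
Colne → Selby → Arlen → Wendle: 11+17+9 = 37
Colne → Selby → Arlen → Eskin → Irby → Wendle: 11+17+6+2+3 = 39
Cheapest is Colne → Selby → Arlen → Wendle at $37.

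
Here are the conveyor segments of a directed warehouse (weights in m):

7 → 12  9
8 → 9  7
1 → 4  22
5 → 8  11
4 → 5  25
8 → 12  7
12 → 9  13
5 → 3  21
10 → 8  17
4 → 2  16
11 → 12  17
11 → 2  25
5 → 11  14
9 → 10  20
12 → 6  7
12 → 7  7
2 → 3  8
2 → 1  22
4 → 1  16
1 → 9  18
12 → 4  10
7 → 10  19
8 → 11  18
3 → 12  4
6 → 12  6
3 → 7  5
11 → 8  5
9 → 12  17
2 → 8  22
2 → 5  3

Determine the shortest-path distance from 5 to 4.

Settle nodes by increasing distance from 5:
5: 0
8: 11  (via 5)
11: 14  (via 5)
9: 18  (via 8)
12: 18  (via 8)
3: 21  (via 5)
6: 25  (via 12)
7: 25  (via 12)
4: 28  (via 12)
Shortest route: 5–8–12–4 = 28 m.

28 m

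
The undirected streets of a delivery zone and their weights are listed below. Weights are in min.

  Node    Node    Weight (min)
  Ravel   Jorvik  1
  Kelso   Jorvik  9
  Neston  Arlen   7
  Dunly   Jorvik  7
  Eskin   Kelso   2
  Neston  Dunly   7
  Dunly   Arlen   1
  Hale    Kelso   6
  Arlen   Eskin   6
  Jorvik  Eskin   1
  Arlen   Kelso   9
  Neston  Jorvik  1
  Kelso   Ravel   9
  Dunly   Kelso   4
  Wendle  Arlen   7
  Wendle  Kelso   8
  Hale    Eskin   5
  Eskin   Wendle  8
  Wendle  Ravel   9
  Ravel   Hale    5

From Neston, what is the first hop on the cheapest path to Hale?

Candidate routes:
Neston → Jorvik → Eskin → Kelso → Hale: 1+1+2+6 = 10
Neston → Jorvik → Kelso → Hale: 1+9+6 = 16
Neston → Jorvik → Eskin → Hale: 1+1+5 = 7
The minimum is 7 min via Neston → Jorvik → Eskin → Hale.
So from Neston the first move is to Jorvik.

Jorvik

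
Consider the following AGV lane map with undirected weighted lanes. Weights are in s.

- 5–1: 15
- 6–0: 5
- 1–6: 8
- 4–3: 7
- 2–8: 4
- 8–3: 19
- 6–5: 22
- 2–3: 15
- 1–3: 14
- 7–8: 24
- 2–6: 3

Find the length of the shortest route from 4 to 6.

Enumerating some paths:
4 → 3 → 2 → 6: 7+15+3 = 25
4 → 3 → 1 → 6: 7+14+8 = 29
Cheapest is 4 → 3 → 2 → 6 at 25 s.

25 s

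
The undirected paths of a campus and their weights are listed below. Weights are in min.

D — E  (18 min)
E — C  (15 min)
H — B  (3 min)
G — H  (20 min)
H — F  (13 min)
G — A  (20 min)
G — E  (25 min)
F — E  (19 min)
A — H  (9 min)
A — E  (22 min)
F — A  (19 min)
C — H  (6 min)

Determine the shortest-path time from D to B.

Settle nodes by increasing distance from D:
D: 0
E: 18  (via D)
C: 33  (via E)
F: 37  (via E)
H: 39  (via C)
A: 40  (via E)
B: 42  (via H)
Shortest route: D–E–C–H–B = 42 min.

42 min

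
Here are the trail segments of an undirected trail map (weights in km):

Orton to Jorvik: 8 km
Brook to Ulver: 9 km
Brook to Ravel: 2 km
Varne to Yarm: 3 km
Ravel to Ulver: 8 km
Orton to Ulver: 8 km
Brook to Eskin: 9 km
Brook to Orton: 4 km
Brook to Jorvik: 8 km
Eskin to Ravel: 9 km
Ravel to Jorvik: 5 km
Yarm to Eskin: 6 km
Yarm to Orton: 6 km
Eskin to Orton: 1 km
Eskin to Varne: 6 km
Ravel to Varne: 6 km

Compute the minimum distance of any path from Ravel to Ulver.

8 km

Candidate routes:
Ravel → Brook → Ulver: 2+9 = 11
Ravel → Ulver: 8 = 8
The minimum is 8 km via Ravel → Ulver.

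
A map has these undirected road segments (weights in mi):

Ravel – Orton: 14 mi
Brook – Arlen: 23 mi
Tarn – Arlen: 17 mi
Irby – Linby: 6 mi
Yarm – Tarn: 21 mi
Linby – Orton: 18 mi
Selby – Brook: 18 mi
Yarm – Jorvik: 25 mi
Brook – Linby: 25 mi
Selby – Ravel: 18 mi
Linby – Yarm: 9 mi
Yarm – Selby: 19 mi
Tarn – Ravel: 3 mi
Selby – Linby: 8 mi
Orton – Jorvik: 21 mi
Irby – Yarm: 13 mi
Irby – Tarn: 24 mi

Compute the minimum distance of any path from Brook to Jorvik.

Enumerating some paths:
Brook - Selby - Linby - Yarm - Jorvik: 18+8+9+25 = 60
Brook - Linby - Yarm - Jorvik: 25+9+25 = 59
The minimum is 59 mi via Brook - Linby - Yarm - Jorvik.

59 mi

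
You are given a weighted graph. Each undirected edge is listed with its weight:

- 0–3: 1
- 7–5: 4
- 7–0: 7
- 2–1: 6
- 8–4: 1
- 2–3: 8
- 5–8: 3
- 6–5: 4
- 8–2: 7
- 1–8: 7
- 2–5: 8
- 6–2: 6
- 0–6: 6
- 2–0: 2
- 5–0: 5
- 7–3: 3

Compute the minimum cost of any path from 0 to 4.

9

Enumerating some paths:
0 - 2 - 8 - 4: 2+7+1 = 10
0 - 3 - 7 - 5 - 8 - 4: 1+3+4+3+1 = 12
0 - 2 - 5 - 8 - 4: 2+8+3+1 = 14
0 - 5 - 8 - 4: 5+3+1 = 9
The minimum is 9 via 0 - 5 - 8 - 4.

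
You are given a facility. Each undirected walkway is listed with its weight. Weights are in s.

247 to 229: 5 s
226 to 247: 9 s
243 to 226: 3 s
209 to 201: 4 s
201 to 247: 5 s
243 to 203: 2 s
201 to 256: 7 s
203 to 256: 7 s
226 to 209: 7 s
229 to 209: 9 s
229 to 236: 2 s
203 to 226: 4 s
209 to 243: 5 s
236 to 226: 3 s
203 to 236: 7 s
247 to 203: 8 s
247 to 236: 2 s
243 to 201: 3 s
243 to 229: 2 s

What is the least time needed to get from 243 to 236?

Compare a few routes:
243 → 203 → 236: 2+7 = 9
243 → 226 → 236: 3+3 = 6
243 → 229 → 236: 2+2 = 4
Cheapest is 243 → 229 → 236 at 4 s.

4 s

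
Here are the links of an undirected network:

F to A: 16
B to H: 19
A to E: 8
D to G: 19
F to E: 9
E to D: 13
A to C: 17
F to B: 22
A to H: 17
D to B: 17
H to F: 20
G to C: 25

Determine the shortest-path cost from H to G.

55

Enumerating some paths:
H–A–C–G: 17+17+25 = 59
H–B–D–G: 19+17+19 = 55
H–A–E–D–G: 17+8+13+19 = 57
Cheapest is H–B–D–G at 55.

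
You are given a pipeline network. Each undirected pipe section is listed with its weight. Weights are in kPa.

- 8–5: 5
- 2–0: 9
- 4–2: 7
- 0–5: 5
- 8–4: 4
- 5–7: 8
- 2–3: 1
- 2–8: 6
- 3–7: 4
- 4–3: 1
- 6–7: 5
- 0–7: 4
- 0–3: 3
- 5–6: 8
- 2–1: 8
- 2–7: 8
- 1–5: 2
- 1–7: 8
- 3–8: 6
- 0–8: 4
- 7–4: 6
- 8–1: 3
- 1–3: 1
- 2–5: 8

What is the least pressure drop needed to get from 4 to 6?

Compare a few routes:
4–3–1–5–6: 1+1+2+8 = 12
4–3–7–6: 1+4+5 = 10
4–7–6: 6+5 = 11
The minimum is 10 kPa via 4–3–7–6.

10 kPa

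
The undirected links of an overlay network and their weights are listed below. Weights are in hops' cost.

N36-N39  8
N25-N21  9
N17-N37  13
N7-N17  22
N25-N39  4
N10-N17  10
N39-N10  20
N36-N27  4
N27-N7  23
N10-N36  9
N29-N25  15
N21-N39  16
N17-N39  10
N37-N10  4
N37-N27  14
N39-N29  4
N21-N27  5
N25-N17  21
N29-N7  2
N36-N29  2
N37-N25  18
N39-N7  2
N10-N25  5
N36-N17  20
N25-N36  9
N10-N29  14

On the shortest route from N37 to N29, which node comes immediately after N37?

Compare a few routes:
N37 - N10 - N36 - N29: 4+9+2 = 15
N37 - N10 - N25 - N39 - N29: 4+5+4+4 = 17
The minimum is 15 hops' cost via N37 - N10 - N36 - N29.
So from N37 the first move is to N10.

N10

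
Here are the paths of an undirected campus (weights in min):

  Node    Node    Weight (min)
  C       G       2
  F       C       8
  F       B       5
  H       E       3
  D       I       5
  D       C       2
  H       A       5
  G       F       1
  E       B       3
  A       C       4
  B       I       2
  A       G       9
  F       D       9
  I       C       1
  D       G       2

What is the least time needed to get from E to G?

Compare a few routes:
E - B - I - C - G: 3+2+1+2 = 8
E - B - F - G: 3+5+1 = 9
Cheapest is E - B - I - C - G at 8 min.

8 min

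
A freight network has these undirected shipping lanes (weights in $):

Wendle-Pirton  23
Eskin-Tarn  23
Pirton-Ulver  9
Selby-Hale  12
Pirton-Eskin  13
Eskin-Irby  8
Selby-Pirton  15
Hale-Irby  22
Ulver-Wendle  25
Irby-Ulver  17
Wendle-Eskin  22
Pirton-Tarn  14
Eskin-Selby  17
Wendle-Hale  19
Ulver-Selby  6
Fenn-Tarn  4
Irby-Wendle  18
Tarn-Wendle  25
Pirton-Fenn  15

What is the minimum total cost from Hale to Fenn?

Compare a few routes:
Hale–Selby–Pirton–Tarn–Fenn: 12+15+14+4 = 45
Hale–Selby–Pirton–Fenn: 12+15+15 = 42
The minimum is $42 via Hale–Selby–Pirton–Fenn.

$42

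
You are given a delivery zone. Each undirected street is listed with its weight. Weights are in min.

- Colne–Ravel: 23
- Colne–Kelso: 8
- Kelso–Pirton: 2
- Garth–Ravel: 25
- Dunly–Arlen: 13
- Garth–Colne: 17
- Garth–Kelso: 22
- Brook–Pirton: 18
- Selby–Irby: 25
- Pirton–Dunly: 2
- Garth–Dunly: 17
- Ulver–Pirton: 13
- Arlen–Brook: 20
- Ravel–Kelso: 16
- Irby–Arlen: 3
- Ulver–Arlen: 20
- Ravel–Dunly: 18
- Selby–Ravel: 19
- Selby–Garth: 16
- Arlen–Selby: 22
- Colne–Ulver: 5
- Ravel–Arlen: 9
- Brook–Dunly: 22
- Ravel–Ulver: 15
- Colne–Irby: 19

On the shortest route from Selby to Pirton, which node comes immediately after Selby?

Garth

Candidate routes:
Selby → Ravel → Kelso → Pirton: 19+16+2 = 37
Selby → Garth → Dunly → Pirton: 16+17+2 = 35
Selby → Ravel → Dunly → Pirton: 19+18+2 = 39
Selby → Arlen → Dunly → Pirton: 22+13+2 = 37
The minimum is 35 min via Selby → Garth → Dunly → Pirton.
So from Selby the first move is to Garth.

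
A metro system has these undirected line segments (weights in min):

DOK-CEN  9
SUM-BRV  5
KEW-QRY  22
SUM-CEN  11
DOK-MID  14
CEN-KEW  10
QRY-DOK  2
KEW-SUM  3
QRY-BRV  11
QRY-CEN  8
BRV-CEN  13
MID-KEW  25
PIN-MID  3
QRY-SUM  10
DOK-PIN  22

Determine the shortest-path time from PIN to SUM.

Settle nodes by increasing distance from PIN:
PIN: 0
MID: 3  (via PIN)
DOK: 17  (via MID)
QRY: 19  (via DOK)
CEN: 26  (via DOK)
KEW: 28  (via MID)
SUM: 29  (via QRY)
Shortest route: PIN–MID–DOK–QRY–SUM = 29 min.

29 min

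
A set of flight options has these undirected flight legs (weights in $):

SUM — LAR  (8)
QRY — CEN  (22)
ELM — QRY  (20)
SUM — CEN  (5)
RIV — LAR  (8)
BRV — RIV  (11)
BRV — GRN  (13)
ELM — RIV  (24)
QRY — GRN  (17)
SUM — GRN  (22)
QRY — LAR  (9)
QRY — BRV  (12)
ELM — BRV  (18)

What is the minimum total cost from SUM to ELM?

Enumerating some paths:
SUM–LAR–QRY–ELM: 8+9+20 = 37
SUM–LAR–RIV–BRV–ELM: 8+8+11+18 = 45
SUM–LAR–RIV–ELM: 8+8+24 = 40
Cheapest is SUM–LAR–QRY–ELM at $37.

$37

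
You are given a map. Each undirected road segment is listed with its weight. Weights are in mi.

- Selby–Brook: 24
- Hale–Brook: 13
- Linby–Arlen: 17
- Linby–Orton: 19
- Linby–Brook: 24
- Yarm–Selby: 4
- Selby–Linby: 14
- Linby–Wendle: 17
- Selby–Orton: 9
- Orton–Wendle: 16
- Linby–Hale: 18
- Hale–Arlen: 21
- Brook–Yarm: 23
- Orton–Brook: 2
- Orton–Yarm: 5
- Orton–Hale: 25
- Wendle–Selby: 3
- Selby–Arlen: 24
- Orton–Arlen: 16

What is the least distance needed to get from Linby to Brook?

21 mi

Shortest distances from Linby:
Linby: 0
Selby: 14  (via Linby)
Arlen: 17  (via Linby)
Wendle: 17  (via Linby)
Yarm: 18  (via Selby)
Hale: 18  (via Linby)
Orton: 19  (via Linby)
Brook: 21  (via Orton)
Shortest route: Linby–Orton–Brook = 21 mi.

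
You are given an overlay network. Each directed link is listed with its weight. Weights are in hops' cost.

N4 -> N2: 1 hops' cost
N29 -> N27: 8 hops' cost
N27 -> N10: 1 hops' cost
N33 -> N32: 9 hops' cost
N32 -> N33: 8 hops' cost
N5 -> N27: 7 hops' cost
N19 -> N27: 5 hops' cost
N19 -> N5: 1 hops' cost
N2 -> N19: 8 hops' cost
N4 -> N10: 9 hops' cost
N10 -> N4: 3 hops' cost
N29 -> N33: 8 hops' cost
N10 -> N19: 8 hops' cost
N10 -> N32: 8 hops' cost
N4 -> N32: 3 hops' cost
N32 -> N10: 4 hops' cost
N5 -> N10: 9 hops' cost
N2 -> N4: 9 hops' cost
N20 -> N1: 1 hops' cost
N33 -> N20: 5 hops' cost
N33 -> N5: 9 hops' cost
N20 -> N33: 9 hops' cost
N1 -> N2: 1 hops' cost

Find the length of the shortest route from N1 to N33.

Shortest distances from N1:
N1: 0
N2: 1  (via N1)
N19: 9  (via N2)
N4: 10  (via N2)
N5: 10  (via N19)
N32: 13  (via N4)
N27: 14  (via N19)
N10: 15  (via N27)
N33: 21  (via N32)
Shortest route: N1–N2–N4–N32–N33 = 21 hops' cost.

21 hops' cost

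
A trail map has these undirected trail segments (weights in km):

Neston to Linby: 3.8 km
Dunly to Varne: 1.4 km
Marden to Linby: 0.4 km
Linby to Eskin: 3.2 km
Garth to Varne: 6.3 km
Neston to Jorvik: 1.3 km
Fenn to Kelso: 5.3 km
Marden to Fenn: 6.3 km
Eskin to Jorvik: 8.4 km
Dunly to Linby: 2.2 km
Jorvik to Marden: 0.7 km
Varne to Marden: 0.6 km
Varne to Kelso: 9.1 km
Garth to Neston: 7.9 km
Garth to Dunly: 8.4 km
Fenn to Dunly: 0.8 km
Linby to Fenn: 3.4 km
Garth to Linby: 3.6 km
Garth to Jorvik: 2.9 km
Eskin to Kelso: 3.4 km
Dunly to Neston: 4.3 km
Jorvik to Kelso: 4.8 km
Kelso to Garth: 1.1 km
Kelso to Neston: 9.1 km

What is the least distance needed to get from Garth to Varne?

4.2 km

Candidate routes:
Garth → Linby → Marden → Varne: 3.6+0.4+0.6 = 4.6
Garth → Jorvik → Marden → Varne: 2.9+0.7+0.6 = 4.2
Cheapest is Garth → Jorvik → Marden → Varne at 4.2 km.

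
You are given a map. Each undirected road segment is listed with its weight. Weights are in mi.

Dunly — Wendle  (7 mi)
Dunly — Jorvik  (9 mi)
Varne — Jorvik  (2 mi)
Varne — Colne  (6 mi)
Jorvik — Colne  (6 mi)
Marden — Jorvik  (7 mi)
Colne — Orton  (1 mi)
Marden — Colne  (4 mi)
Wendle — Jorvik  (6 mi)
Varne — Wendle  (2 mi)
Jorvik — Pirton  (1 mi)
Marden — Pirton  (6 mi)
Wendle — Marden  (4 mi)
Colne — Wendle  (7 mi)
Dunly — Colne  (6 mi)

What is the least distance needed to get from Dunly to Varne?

9 mi

Compare a few routes:
Dunly–Wendle–Varne: 7+2 = 9
Dunly–Jorvik–Varne: 9+2 = 11
Dunly–Colne–Jorvik–Varne: 6+6+2 = 14
Dunly–Colne–Varne: 6+6 = 12
The minimum is 9 mi via Dunly–Wendle–Varne.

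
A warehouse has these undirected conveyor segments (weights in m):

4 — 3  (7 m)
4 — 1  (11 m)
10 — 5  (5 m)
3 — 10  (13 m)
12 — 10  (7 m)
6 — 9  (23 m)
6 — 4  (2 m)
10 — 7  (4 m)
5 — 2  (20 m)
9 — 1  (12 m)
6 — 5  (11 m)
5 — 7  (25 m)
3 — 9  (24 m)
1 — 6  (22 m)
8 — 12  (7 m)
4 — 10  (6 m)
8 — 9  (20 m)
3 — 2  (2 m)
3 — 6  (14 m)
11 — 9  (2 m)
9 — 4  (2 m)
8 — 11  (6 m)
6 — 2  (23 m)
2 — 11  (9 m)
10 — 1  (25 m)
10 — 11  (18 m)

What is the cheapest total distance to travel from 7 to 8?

18 m

Running Dijkstra from 7:
7: 0
10: 4  (via 7)
5: 9  (via 10)
4: 10  (via 10)
12: 11  (via 10)
6: 12  (via 4)
9: 12  (via 4)
11: 14  (via 9)
3: 17  (via 10)
8: 18  (via 12)
Shortest route: 7–10–12–8 = 18 m.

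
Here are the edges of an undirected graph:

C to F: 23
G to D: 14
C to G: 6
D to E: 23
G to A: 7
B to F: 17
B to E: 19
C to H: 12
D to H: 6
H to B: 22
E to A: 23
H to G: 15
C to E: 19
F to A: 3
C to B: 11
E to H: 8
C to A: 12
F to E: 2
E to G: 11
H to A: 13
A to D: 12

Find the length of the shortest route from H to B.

Settle nodes by increasing distance from H:
H: 0
D: 6  (via H)
E: 8  (via H)
F: 10  (via E)
C: 12  (via H)
A: 13  (via H)
G: 15  (via H)
B: 22  (via H)
Shortest route: H–B = 22.

22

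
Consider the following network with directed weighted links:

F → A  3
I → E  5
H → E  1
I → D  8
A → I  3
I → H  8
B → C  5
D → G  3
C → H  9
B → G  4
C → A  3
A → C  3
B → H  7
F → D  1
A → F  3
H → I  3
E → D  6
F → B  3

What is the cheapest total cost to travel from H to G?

10

Compare a few routes:
H → I → E → D → G: 3+5+6+3 = 17
H → E → D → G: 1+6+3 = 10
H → I → D → G: 3+8+3 = 14
Cheapest is H → E → D → G at 10.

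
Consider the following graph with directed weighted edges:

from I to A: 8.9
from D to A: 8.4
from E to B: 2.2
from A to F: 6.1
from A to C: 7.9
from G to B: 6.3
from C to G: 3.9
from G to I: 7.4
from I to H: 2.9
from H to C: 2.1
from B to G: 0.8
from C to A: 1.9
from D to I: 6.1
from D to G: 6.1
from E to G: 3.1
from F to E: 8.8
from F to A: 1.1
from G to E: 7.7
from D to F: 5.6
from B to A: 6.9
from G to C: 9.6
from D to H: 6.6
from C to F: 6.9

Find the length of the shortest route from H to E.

Running Dijkstra from H:
H: 0
C: 2.1  (via H)
A: 4  (via C)
G: 6  (via C)
F: 9  (via C)
B: 12.3  (via G)
I: 13.4  (via G)
E: 13.7  (via G)
Shortest route: H → C → G → E = 13.7.

13.7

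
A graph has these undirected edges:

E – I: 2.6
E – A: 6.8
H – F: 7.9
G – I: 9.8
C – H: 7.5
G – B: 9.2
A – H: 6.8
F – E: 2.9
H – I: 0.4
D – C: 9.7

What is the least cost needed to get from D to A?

24

Shortest distances from D:
D: 0
C: 9.7  (via D)
H: 17.2  (via C)
I: 17.6  (via H)
E: 20.2  (via I)
F: 23.1  (via E)
A: 24  (via H)
Shortest route: D → C → H → A = 24.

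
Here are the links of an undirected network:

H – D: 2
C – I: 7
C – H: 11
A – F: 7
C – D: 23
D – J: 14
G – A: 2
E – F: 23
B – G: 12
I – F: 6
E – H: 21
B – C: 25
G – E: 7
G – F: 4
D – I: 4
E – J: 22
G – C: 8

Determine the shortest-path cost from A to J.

30

Running Dijkstra from A:
A: 0
G: 2  (via A)
F: 6  (via G)
E: 9  (via G)
C: 10  (via G)
I: 12  (via F)
B: 14  (via G)
D: 16  (via I)
H: 18  (via D)
J: 30  (via D)
Shortest route: A → G → F → I → D → J = 30.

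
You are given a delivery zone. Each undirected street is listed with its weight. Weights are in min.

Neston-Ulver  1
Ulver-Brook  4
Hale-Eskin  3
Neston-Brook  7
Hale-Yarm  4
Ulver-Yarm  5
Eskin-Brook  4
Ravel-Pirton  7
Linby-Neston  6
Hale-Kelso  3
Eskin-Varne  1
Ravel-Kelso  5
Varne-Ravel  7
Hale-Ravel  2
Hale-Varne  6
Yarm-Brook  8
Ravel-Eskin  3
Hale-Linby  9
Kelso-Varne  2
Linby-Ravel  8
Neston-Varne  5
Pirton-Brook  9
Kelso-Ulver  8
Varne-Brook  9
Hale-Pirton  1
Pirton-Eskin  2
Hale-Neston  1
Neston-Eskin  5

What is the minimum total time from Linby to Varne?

Running Dijkstra from Linby:
Linby: 0
Neston: 6  (via Linby)
Ulver: 7  (via Neston)
Hale: 7  (via Neston)
Pirton: 8  (via Hale)
Ravel: 8  (via Linby)
Kelso: 10  (via Hale)
Eskin: 10  (via Hale)
Brook: 11  (via Ulver)
Yarm: 11  (via Hale)
Varne: 11  (via Neston)
Shortest route: Linby–Neston–Varne = 11 min.

11 min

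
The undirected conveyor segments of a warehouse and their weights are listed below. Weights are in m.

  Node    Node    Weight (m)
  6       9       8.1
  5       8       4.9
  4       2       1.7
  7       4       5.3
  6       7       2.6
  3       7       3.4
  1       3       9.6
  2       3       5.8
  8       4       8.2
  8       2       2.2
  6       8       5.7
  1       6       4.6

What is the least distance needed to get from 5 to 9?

Running Dijkstra from 5:
5: 0
8: 4.9  (via 5)
2: 7.1  (via 8)
4: 8.8  (via 2)
6: 10.6  (via 8)
3: 12.9  (via 2)
7: 13.2  (via 6)
1: 15.2  (via 6)
9: 18.7  (via 6)
Shortest route: 5 → 8 → 6 → 9 = 18.7 m.

18.7 m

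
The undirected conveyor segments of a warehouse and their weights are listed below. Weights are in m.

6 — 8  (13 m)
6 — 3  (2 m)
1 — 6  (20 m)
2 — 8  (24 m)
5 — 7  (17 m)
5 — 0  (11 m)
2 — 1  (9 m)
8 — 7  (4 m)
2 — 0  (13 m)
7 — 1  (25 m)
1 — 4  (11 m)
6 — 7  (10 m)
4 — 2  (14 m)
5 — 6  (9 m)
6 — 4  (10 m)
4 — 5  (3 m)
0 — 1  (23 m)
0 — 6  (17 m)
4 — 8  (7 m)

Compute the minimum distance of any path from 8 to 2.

21 m

Compare a few routes:
8–2: 24 = 24
8–4–5–0–2: 7+3+11+13 = 34
8–4–2: 7+14 = 21
8–4–1–2: 7+11+9 = 27
The minimum is 21 m via 8–4–2.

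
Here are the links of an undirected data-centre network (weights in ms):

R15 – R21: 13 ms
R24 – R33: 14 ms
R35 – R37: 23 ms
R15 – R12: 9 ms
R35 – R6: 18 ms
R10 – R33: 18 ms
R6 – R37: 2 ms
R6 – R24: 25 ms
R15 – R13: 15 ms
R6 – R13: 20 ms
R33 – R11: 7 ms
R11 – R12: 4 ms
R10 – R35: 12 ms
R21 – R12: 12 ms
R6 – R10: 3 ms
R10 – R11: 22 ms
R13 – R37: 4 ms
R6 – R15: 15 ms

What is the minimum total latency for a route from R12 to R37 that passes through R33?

34 ms

Shortest R12→R33: R12 → R11 → R33 = 11
Shortest R33→R37: R33 → R10 → R6 → R37 = 23
Total via R33: 11 + 23 = 34 ms.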